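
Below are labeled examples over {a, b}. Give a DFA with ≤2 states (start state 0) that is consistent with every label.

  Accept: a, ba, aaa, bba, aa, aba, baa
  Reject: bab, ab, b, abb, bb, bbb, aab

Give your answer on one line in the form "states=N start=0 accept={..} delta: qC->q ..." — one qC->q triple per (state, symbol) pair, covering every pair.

State merging on the prefix tree: take the shortest (then alphabetical) example prefix whose next move is undefined and point that move at state 0, else 1, else 2, ...; a target is out if some Accept/Reject pair would then sit in one state with the same input left (inseparable). If every existing state is out, open a new one.
a: 0a undefined. 0a->0: ok.
b: 0b undefined. 0b->0: no, a/bab meet in 0. Open state 1: 0b->1.
ba: 1a undefined. 1a->0: ok.
bb: 1b undefined. 1b->0: no, a/abb meet in 0. 1b->1: ok.
All examples now run through 2 states with every (state, symbol) defined. Accept strings end in {0}, Reject strings end in {1}; accept={0}.

states=2 start=0 accept={0} delta: 0a->0 0b->1 1a->0 1b->1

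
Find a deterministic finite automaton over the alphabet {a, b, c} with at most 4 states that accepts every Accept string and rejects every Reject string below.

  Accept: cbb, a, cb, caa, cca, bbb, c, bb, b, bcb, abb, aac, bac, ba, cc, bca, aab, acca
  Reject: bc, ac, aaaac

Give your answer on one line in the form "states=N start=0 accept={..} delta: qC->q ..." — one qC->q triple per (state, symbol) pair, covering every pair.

states=4 start=0 accept={0,1,2} delta: 0a->1 0b->1 0c->0 1a->2 1b->0 1c->3 2a->0 2b->0 2c->0 3a->0 3b->0 3c->0

Grow the machine one transition at a time. Run the examples from 0; the earliest place one falls off (shortest prefix, ties alphabetical) gets sent to the lowest-numbered state that keeps every Accept/Reject pair distinguishable — a pair clashes when both reach the same state with identical unread suffix — and to a fresh state only if none does.
a: 0a undefined. 0a->0: no, c/ac meet in 0 with "c" left. Open state 1: 0a->1.
b: 0b undefined. 0b->0: no, c/bc meet in 0 with "c" left. 0b->1: ok.
c: 0c undefined. 0c->0: ok.
aa: 1a undefined. 1a->0: no, caa/aaaac meet in 0. 1a->1: no, aac/bc meet in 1 with "c" left. Open state 2: 1a->2.
ab: 1b undefined. 1b->0: ok.
ac: 1c undefined. 1c->0: no, cbb/bc meet in 0. 1c->1: no, a/bc meet in 1. 1c->2: no, caa/bc meet in 2. Open state 3: 1c->3.
aaa: 2a undefined. 2a->0: ok.
aab: 2b undefined. 2b->0: ok.
aac: 2c undefined. 2c->0: ok.
acc: 3c undefined. 3c->0: ok.
bca: 3a undefined. 3a->0: ok.
bcb: 3b undefined. 3b->0: ok.
All examples now run through 4 states with every (state, symbol) defined. Accept strings end in {0,1,2}, Reject strings end in {3}; accept={0,1,2}.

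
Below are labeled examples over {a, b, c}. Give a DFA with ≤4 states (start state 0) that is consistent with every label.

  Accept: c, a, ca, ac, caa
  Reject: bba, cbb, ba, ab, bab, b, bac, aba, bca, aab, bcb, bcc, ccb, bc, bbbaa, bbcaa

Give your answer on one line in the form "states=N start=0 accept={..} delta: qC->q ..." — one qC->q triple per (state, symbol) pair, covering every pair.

Grow the machine one transition at a time. Run the examples from 0; the earliest place one falls off (shortest prefix, ties alphabetical) gets sent to the lowest-numbered state that keeps every Accept/Reject pair distinguishable — a pair clashes when both reach the same state with identical unread suffix — and to a fresh state only if none does.
a: 0a undefined. 0a->0: ok.
b: 0b undefined. 0b->0: no, c/bac meet in 0 with "c" left. Open state 1: 0b->1.
c: 0c undefined. 0c->0: ok.
ba: 1a undefined. 1a->0: no, c/ba meet in 0. 1a->1: ok.
bb: 1b undefined. 1b->0: no, c/bba meet in 0. 1b->1: ok.
bc: 1c undefined. 1c->0: no, c/bac meet in 0. 1c->1: ok.
All examples now run through 2 states with every (state, symbol) defined. Accept strings end in {0}, Reject strings end in {1}; accept={0}.

states=2 start=0 accept={0} delta: 0a->0 0b->1 0c->0 1a->1 1b->1 1c->1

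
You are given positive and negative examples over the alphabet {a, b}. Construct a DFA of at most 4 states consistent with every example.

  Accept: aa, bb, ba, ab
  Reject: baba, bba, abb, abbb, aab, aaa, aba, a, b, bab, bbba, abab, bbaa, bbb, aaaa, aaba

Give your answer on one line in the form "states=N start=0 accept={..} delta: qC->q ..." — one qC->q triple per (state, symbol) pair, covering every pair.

states=3 start=0 accept={2} delta: 0a->1 0b->1 1a->2 1b->2 2a->0 2b->0

Fold the examples into a partial DFA from state 0: repeatedly fix the first undefined (state, symbol) met by the shortest-then-alphabetical prefix, trying targets in increasing order and rejecting any under which an Accept and a Reject string meet in one state with the same remainder; add a state when all current targets are rejected. Accepting states are where Accept strings end.
a: 0a undefined. 0a->0: no, aa/aaa meet in 0. Open state 1: 0a->1.
b: 0b undefined. 0b->0: no, aa/bbaa meet in 1 with "a" left. 0b->1: ok.
aa: 1a undefined. 1a->0: no, aa/baba meet in 0. 1a->1: no, aa/aaa meet in 1. Open state 2: 1a->2.
ab: 1b undefined. 1b->0: no, aa/bbba meet in 2. 1b->1: no, aa/bba meet in 2. 1b->2: ok.
aaa: 2a undefined. 2a->0: ok.
aab: 2b undefined. 2b->0: ok.
All examples now run through 3 states with every (state, symbol) defined. Accept strings end in {2}, Reject strings end in {0,1}; accept={2}.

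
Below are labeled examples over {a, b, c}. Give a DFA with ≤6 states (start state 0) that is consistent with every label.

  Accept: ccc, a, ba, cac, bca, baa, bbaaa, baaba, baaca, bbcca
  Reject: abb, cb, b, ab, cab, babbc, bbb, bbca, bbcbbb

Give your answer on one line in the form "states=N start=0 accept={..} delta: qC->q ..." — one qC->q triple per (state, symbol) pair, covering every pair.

State merging on the prefix tree: take the shortest (then alphabetical) example prefix whose next move is undefined and point that move at state 0, else 1, else 2, ...; a target is out if some Accept/Reject pair would then sit in one state with the same input left (inseparable). If every existing state is out, open a new one.
a: 0a undefined. 0a->0: ok.
b: 0b undefined. 0b->0: no, a/abb meet in 0. Open state 1: 0b->1.
c: 0c undefined. 0c->0: ok.
ba: 1a undefined. 1a->0: ok.
bb: 1b undefined. 1b->0: no, ccc/abb meet in 0. 1b->1: no, bca/bbca meet in 1 with "ca" left. Open state 2: 1b->2.
bc: 1c undefined. 1c->0: ok.
bba: 2a undefined. 2a->0: ok.
bbb: 2b undefined. 2b->0: no, ccc/bbb meet in 0. 2b->1: ok.
bbc: 2c undefined. 2c->0: no, ccc/babbc meet in 0. 2c->1: no, ccc/bbca meet in 0. 2c->2: no, ccc/bbca meet in 0. Open state 3: 2c->3.
bbca: 3a undefined. 3a->0: no, ccc/bbca meet in 0. 3a->1: ok.
bbcb: 3b undefined. 3b->0: ok.
bbcc: 3c undefined. 3c->0: ok.
All examples now run through 4 states with every (state, symbol) defined. Accept strings end in {0}, Reject strings end in {1,2,3}; accept={0}.

states=4 start=0 accept={0} delta: 0a->0 0b->1 0c->0 1a->0 1b->2 1c->0 2a->0 2b->1 2c->3 3a->1 3b->0 3c->0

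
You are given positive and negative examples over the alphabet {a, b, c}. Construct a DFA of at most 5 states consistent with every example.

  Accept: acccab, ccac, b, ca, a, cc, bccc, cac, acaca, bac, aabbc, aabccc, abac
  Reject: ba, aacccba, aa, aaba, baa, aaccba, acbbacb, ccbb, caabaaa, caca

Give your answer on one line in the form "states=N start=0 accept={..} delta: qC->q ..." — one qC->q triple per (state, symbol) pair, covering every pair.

states=4 start=0 accept={0,1,3} delta: 0a->1 0b->1 0c->0 1a->2 1b->2 1c->1 2a->2 2b->1 2c->3 3a->0 3b->2 3c->0

Grow the machine one transition at a time. Run the examples from 0; the earliest place one falls off (shortest prefix, ties alphabetical) gets sent to the lowest-numbered state that keeps every Accept/Reject pair distinguishable — a pair clashes when both reach the same state with identical unread suffix — and to a fresh state only if none does.
a: 0a undefined. 0a->0: no, a/aa meet in 0. Open state 1: 0a->1.
b: 0b undefined. 0b->0: no, a/ba meet in 1. 0b->1: ok.
c: 0c undefined. 0c->0: ok.
aa: 1a undefined. 1a->0: no, b/baa meet in 1. 1a->1: no, b/ba meet in 1. Open state 2: 1a->2.
ab: 1b undefined. 1b->0: no, cc/ccbb meet in 0. 1b->1: no, b/ccbb meet in 1. 1b->2: ok.
ac: 1c undefined. 1c->0: no, acccab/ba meet in 2. 1c->1: ok.
aab: 2b undefined. 2b->0: no, ccac/aaba meet in 1. 2b->1: ok.
aac: 2c undefined. 2c->0: no, acccab/acbbacb meet in 1. 2c->1: no, acaca/ba meet in 2. 2c->2: no, acccab/acbbacb meet in 1. Open state 3: 2c->3.
aba: 2a undefined. 2a->0: no, acccab/caabaaa meet in 1. 2a->1: no, acccab/baa meet in 1. 2a->2: ok.
aacc: 3c undefined. 3c->0: ok.
acaca: 3a undefined. 3a->0: ok.
acbbacb: 3b undefined. 3b->0: no, cc/acbbacb meet in 0. 3b->1: no, acccab/acbbacb meet in 1. 3b->2: ok.
All examples now run through 4 states with every (state, symbol) defined. Accept strings end in {0,1,3}, Reject strings end in {2}; accept={0,1,3}.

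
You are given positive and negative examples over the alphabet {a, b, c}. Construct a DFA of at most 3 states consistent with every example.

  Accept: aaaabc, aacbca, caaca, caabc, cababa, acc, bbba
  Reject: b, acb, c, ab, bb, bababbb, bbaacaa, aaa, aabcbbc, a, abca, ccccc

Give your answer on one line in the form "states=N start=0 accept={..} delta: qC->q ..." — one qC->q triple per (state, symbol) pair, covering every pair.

Fold the examples into a partial DFA from state 0: repeatedly fix the first undefined (state, symbol) met by the shortest-then-alphabetical prefix, trying targets in increasing order and rejecting any under which an Accept and a Reject string meet in one state with the same remainder; add a state when all current targets are rejected. Accepting states are where Accept strings end.
a: 0a undefined. 0a->0: ok.
b: 0b undefined. 0b->0: no, aaaabc/c meet in 0 with "c" left. Open state 1: 0b->1.
c: 0c undefined. 0c->0: no, aacbca/abca meet in 1 with "ca" left. 0c->1: ok.
ba: 1a undefined. 1a->0: no, caaca/aaa meet in 0. 1a->1: no, caaca/abca meet in 1 with "ca" left. Open state 2: 1a->2.
bb: 1b undefined. 1b->0: ok.
cc: 1c undefined. 1c->0: no, aaaabc/acb meet in 0. 1c->1: no, aaaabc/b meet in 1. 1c->2: ok.
bab: 2b undefined. 2b->0: no, aaaabc/aabcbbc meet in 2. 2b->1: ok.
caa: 2a undefined. 2a->0: ok.
ccc: 2c undefined. 2c->0: no, aaaabc/ccccc meet in 2. 2c->1: ok.
All examples now run through 3 states with every (state, symbol) defined. Accept strings end in {2}, Reject strings end in {0,1}; accept={2}.

states=3 start=0 accept={2} delta: 0a->0 0b->1 0c->1 1a->2 1b->0 1c->2 2a->0 2b->1 2c->1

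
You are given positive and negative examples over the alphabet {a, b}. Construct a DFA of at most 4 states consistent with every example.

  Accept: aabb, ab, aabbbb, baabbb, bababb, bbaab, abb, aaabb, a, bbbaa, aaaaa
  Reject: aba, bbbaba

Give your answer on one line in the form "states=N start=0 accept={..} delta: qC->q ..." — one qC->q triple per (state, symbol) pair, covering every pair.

states=3 start=0 accept={0,1} delta: 0a->0 0b->1 1a->2 1b->0 2a->0 2b->1

State merging on the prefix tree: take the shortest (then alphabetical) example prefix whose next move is undefined and point that move at state 0, else 1, else 2, ...; a target is out if some Accept/Reject pair would then sit in one state with the same input left (inseparable). If every existing state is out, open a new one.
a: 0a undefined. 0a->0: ok.
b: 0b undefined. 0b->0: no, aabb/aba meet in 0. Open state 1: 0b->1.
ba: 1a undefined. 1a->0: no, a/aba meet in 0. 1a->1: no, ab/aba meet in 1. Open state 2: 1a->2.
bb: 1b undefined. 1b->0: ok.
baa: 2a undefined. 2a->0: ok.
bab: 2b undefined. 2b->0: no, aabb/bbbaba meet in 0. 2b->1: ok.
All examples now run through 3 states with every (state, symbol) defined. Accept strings end in {0,1}, Reject strings end in {2}; accept={0,1}.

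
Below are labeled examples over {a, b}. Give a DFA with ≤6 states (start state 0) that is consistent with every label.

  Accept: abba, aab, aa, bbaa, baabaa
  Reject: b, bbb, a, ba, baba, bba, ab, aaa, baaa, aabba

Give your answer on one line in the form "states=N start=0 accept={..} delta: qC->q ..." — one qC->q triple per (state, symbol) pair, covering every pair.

Grow the machine one transition at a time. Run the examples from 0; the earliest place one falls off (shortest prefix, ties alphabetical) gets sent to the lowest-numbered state that keeps every Accept/Reject pair distinguishable — a pair clashes when both reach the same state with identical unread suffix — and to a fresh state only if none does.
a: 0a undefined. 0a->0: no, abba/bba meet in 0 with "bba" left. Open state 1: 0a->1.
b: 0b undefined. 0b->0: ok.
aa: 1a undefined. 1a->0: no, aab/b meet in 0. 1a->1: no, abba/aabba meet in 1 with "bba" left. Open state 2: 1a->2.
ab: 1b undefined. 1b->0: no, abba/a meet in 1. 1b->1: no, abba/baba meet in 2. 1b->2: no, aa/ab meet in 2. Open state 3: 1b->3.
aaa: 2a undefined. 2a->0: ok.
aab: 2b undefined. 2b->0: no, aab/b meet in 0. 2b->1: no, aab/a meet in 1. 2b->2: no, baabaa/a meet in 1. 2b->3: no, abba/aabba meet in 3 with "ba" left. Open state 4: 2b->4.
abb: 3b undefined. 3b->0: no, abba/a meet in 1. 3b->1: ok.
aabb: 4b undefined. 4b->0: ok.
baba: 3a undefined. 3a->0: ok.
baaba: 4a undefined. 4a->0: no, baabaa/a meet in 1. 4a->1: ok.
All examples now run through 5 states with every (state, symbol) defined. Accept strings end in {2,4}, Reject strings end in {0,1,3}; accept={2,4}.

states=5 start=0 accept={2,4} delta: 0a->1 0b->0 1a->2 1b->3 2a->0 2b->4 3a->0 3b->1 4a->1 4b->0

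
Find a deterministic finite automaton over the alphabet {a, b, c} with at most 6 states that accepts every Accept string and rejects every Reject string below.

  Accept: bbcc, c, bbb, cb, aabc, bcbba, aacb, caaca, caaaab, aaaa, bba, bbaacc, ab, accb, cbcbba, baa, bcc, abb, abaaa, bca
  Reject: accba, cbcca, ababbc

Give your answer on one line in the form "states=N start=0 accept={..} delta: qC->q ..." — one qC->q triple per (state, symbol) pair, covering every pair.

Fold the examples into a partial DFA from state 0: repeatedly fix the first undefined (state, symbol) met by the shortest-then-alphabetical prefix, trying targets in increasing order and rejecting any under which an Accept and a Reject string meet in one state with the same remainder; add a state when all current targets are rejected. Accepting states are where Accept strings end.
a: 0a undefined. 0a->0: ok.
b: 0b undefined. 0b->0: no, c/ababbc meet in 0 with "c" left. Open state 1: 0b->1.
c: 0c undefined. 0c->0: ok.
ba: 1a undefined. 1a->0: no, c/accba meet in 0. 1a->1: no, cb/accba meet in 1. Open state 2: 1a->2.
bb: 1b undefined. 1b->0: ok.
bc: 1c undefined. 1c->0: no, bbcc/cbcca meet in 0. 1c->1: no, bcbba/accba meet in 2. 1c->2: no, aabc/accba meet in 2. Open state 3: 1c->3.
baa: 2a undefined. 2a->0: ok.
bca: 3a undefined. 3a->0: ok.
bcb: 3b undefined. 3b->0: no, bcbba/accba meet in 2. 3b->1: ok.
bcc: 3c undefined. 3c->0: no, bbcc/cbcca meet in 0. 3c->1: ok.
abab: 2b undefined. 2b->0: no, aabc/ababbc meet in 3. 2b->1: no, bbcc/ababbc meet in 0. 2b->2: ok.
ababbc: 2c undefined. 2c->0: no, bbcc/ababbc meet in 0. 2c->1: no, bbb/ababbc meet in 1. 2c->2: ok.
All examples now run through 4 states with every (state, symbol) defined. Accept strings end in {0,1,3}, Reject strings end in {2}; accept={0,1,3}.

states=4 start=0 accept={0,1,3} delta: 0a->0 0b->1 0c->0 1a->2 1b->0 1c->3 2a->0 2b->2 2c->2 3a->0 3b->1 3c->1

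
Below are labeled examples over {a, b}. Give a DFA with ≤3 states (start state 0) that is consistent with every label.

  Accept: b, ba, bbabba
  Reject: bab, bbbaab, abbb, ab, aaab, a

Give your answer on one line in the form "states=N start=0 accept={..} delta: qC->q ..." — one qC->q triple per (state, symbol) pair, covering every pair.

states=3 start=0 accept={2} delta: 0a->1 0b->2 1a->0 1b->0 2a->2 2b->0

Grow the machine one transition at a time. Run the examples from 0; the earliest place one falls off (shortest prefix, ties alphabetical) gets sent to the lowest-numbered state that keeps every Accept/Reject pair distinguishable — a pair clashes when both reach the same state with identical unread suffix — and to a fresh state only if none does.
a: 0a undefined. 0a->0: no, b/ab meet in 0 with "b" left. Open state 1: 0a->1.
b: 0b undefined. 0b->0: no, ba/a meet in 1. 0b->1: no, b/a meet in 1. Open state 2: 0b->2.
aa: 1a undefined. 1a->0: ok.
ab: 1b undefined. 1b->0: ok.
ba: 2a undefined. 2a->0: no, b/bab meet in 2. 2a->1: no, ba/a meet in 1. 2a->2: ok.
bb: 2b undefined. 2b->0: ok.
All examples now run through 3 states with every (state, symbol) defined. Accept strings end in {2}, Reject strings end in {0,1}; accept={2}.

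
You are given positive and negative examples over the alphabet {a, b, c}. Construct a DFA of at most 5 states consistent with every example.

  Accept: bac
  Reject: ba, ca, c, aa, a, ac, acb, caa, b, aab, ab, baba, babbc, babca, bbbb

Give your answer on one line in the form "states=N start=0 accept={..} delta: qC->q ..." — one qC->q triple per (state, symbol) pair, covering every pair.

states=3 start=0 accept={2} delta: 0a->0 0b->1 0c->0 1a->1 1b->2 1c->2 2a->0 2b->0 2c->0

State merging on the prefix tree: take the shortest (then alphabetical) example prefix whose next move is undefined and point that move at state 0, else 1, else 2, ...; a target is out if some Accept/Reject pair would then sit in one state with the same input left (inseparable). If every existing state is out, open a new one.
a: 0a undefined. 0a->0: ok.
b: 0b undefined. 0b->0: no, bac/c meet in 0 with "c" left. Open state 1: 0b->1.
c: 0c undefined. 0c->0: ok.
ba: 1a undefined. 1a->0: no, bac/ba meet in 0. 1a->1: ok.
bb: 1b undefined. 1b->0: no, bac/babbc meet in 1 with "c" left. 1b->1: no, bac/babbc meet in 1 with "c" left. Open state 2: 1b->2.
bac: 1c undefined. 1c->0: no, bac/ca meet in 0. 1c->1: no, bac/ba meet in 1. 1c->2: ok.
bbb: 2b undefined. 2b->0: ok.
baba: 2a undefined. 2a->0: ok.
babc: 2c undefined. 2c->0: ok.
All examples now run through 3 states with every (state, symbol) defined. Accept strings end in {2}, Reject strings end in {0,1}; accept={2}.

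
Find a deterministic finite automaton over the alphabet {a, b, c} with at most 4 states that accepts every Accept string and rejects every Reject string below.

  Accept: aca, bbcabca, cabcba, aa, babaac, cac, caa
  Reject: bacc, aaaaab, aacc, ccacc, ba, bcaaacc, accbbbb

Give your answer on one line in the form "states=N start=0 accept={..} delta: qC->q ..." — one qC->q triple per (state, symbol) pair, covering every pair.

states=4 start=0 accept={0,2,3} delta: 0a->0 0b->1 0c->2 1a->1 1b->0 1c->1 2a->3 2b->0 2c->1 3a->0 3b->0 3c->0

Grow the machine one transition at a time. Run the examples from 0; the earliest place one falls off (shortest prefix, ties alphabetical) gets sent to the lowest-numbered state that keeps every Accept/Reject pair distinguishable — a pair clashes when both reach the same state with identical unread suffix — and to a fresh state only if none does.
a: 0a undefined. 0a->0: ok.
b: 0b undefined. 0b->0: no, aa/aaaaab meet in 0. Open state 1: 0b->1.
c: 0c undefined. 0c->0: no, aca/aacc meet in 0. 0c->1: no, aca/ba meet in 1 with "a" left. Open state 2: 0c->2.
ba: 1a undefined. 1a->0: no, aa/ba meet in 0. 1a->1: ok.
bb: 1b undefined. 1b->0: ok.
bc: 1c undefined. 1c->0: no, babaac/bacc meet in 2. 1c->1: ok.
ca: 2a undefined. 2a->0: no, bbcabca/bacc meet in 1. 2a->1: no, aca/bacc meet in 1. 2a->2: no, cac/aacc meet in 2 with "c" left. Open state 3: 2a->3.
cc: 2c undefined. 2c->0: no, aa/aacc meet in 0. 2c->1: ok.
caa: 3a undefined. 3a->0: ok.
cab: 3b undefined. 3b->0: ok.
cac: 3c undefined. 3c->0: ok.
cabcb: 2b undefined. 2b->0: ok.
All examples now run through 4 states with every (state, symbol) defined. Accept strings end in {0,2,3}, Reject strings end in {1}; accept={0,2,3}.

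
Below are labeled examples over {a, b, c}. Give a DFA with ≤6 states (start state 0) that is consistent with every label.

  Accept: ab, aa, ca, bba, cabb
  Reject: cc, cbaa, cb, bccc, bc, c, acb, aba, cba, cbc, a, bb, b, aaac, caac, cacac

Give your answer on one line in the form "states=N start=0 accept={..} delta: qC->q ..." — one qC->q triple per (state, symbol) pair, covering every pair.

Fold the examples into a partial DFA from state 0: repeatedly fix the first undefined (state, symbol) met by the shortest-then-alphabetical prefix, trying targets in increasing order and rejecting any under which an Accept and a Reject string meet in one state with the same remainder; add a state when all current targets are rejected. Accepting states are where Accept strings end.
a: 0a undefined. 0a->0: no, ab/b meet in 0 with "b" left. Open state 1: 0a->1.
b: 0b undefined. 0b->0: no, bba/a meet in 1. 0b->1: no, ab/bb meet in 1 with "b" left. Open state 2: 0b->2.
c: 0c undefined. 0c->0: no, ca/a meet in 1. 0c->1: no, ab/cb meet in 1 with "b" left. 0c->2: no, bba/cba meet in 2 with "ba" left. Open state 3: 0c->3.
aa: 1a undefined. 1a->0: ok.
ab: 1b undefined. 1b->0: ok.
ac: 1c undefined. 1c->0: no, ab/aaac meet in 0. 1c->1: no, ab/acb meet in 0. 1c->2: ok.
bb: 2b undefined. 2b->0: no, ab/acb meet in 0. 2b->1: ok.
bc: 2c undefined. 2c->0: no, ab/bc meet in 0. 2c->1: ok.
ca: 3a undefined. 3a->0: no, cabb/bccc meet in 1. 3a->1: no, ca/bccc meet in 1. 3a->2: no, ca/b meet in 2. 3a->3: no, ca/c meet in 3. Open state 4: 3a->4.
cb: 3b undefined. 3b->0: no, ab/cbaa meet in 0. 3b->1: no, ab/cba meet in 0. 3b->2: ok.
cc: 3c undefined. 3c->0: no, ab/cc meet in 0. 3c->1: ok.
caa: 4a undefined. 4a->0: ok.
cab: 4b undefined. 4b->0: no, cabb/cb meet in 2. 4b->1: ok.
cac: 4c undefined. 4c->0: ok.
cba: 2a undefined. 2a->0: no, ab/cba meet in 0. 2a->1: no, ab/cbaa meet in 0. 2a->2: ok.
All examples now run through 5 states with every (state, symbol) defined. Accept strings end in {0,4}, Reject strings end in {1,2,3}; accept={0,4}.

states=5 start=0 accept={0,4} delta: 0a->1 0b->2 0c->3 1a->0 1b->0 1c->2 2a->2 2b->1 2c->1 3a->4 3b->2 3c->1 4a->0 4b->1 4c->0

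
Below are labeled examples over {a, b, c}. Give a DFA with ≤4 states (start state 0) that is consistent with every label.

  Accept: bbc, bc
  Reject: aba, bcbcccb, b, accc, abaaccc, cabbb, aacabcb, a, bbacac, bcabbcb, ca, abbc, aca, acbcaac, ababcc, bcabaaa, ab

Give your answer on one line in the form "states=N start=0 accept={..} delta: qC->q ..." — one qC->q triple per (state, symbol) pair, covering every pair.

states=3 start=0 accept={2} delta: 0a->1 0b->0 0c->2 1a->0 1b->1 1c->0 2a->0 2b->0 2c->0

Grow the machine one transition at a time. Run the examples from 0; the earliest place one falls off (shortest prefix, ties alphabetical) gets sent to the lowest-numbered state that keeps every Accept/Reject pair distinguishable — a pair clashes when both reach the same state with identical unread suffix — and to a fresh state only if none does.
a: 0a undefined. 0a->0: no, bbc/abbc meet in 0 with "bbc" left. Open state 1: 0a->1.
b: 0b undefined. 0b->0: ok.
c: 0c undefined. 0c->0: no, bbc/bcbcccb meet in 0. 0c->1: no, bbc/a meet in 1. Open state 2: 0c->2.
aa: 1a undefined. 1a->0: ok.
ab: 1b undefined. 1b->0: no, bbc/abbc meet in 2. 1b->1: ok.
ac: 1c undefined. 1c->0: ok.
ca: 2a undefined. 2a->0: ok.
bcb: 2b undefined. 2b->0: ok.
accc: 2c undefined. 2c->0: ok.
All examples now run through 3 states with every (state, symbol) defined. Accept strings end in {2}, Reject strings end in {0,1}; accept={2}.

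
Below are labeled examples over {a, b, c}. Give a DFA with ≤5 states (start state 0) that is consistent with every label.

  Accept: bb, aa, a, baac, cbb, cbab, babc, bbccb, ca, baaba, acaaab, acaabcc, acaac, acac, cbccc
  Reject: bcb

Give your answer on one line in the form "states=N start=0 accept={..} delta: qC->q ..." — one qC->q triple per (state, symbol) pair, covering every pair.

Grow the machine one transition at a time. Run the examples from 0; the earliest place one falls off (shortest prefix, ties alphabetical) gets sent to the lowest-numbered state that keeps every Accept/Reject pair distinguishable — a pair clashes when both reach the same state with identical unread suffix — and to a fresh state only if none does.
a: 0a undefined. 0a->0: ok.
b: 0b undefined. 0b->0: ok.
c: 0c undefined. 0c->0: no, bb/bcb meet in 0. Open state 1: 0c->1.
ca: 1a undefined. 1a->0: ok.
cb: 1b undefined. 1b->0: no, bb/bcb meet in 0. 1b->1: no, baac/bcb meet in 1. Open state 2: 1b->2.
cba: 2a undefined. 2a->0: ok.
cbb: 2b undefined. 2b->0: ok.
cbc: 2c undefined. 2c->0: ok.
bbcc: 1c undefined. 1c->0: ok.
All examples now run through 3 states with every (state, symbol) defined. Accept strings end in {0,1}, Reject strings end in {2}; accept={0,1}.

states=3 start=0 accept={0,1} delta: 0a->0 0b->0 0c->1 1a->0 1b->2 1c->0 2a->0 2b->0 2c->0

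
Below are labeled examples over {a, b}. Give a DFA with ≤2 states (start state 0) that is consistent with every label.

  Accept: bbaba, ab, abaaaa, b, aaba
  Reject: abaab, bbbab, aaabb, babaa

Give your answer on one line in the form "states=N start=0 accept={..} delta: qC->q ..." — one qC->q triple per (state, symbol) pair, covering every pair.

states=2 start=0 accept={1} delta: 0a->0 0b->1 1a->1 1b->0

Fold the examples into a partial DFA from state 0: repeatedly fix the first undefined (state, symbol) met by the shortest-then-alphabetical prefix, trying targets in increasing order and rejecting any under which an Accept and a Reject string meet in one state with the same remainder; add a state when all current targets are rejected. Accepting states are where Accept strings end.
a: 0a undefined. 0a->0: ok.
b: 0b undefined. 0b->0: no, bbaba/abaab meet in 0. Open state 1: 0b->1.
ba: 1a undefined. 1a->0: no, ab/abaab meet in 1. 1a->1: ok.
bb: 1b undefined. 1b->0: ok.
All examples now run through 2 states with every (state, symbol) defined. Accept strings end in {1}, Reject strings end in {0}; accept={1}.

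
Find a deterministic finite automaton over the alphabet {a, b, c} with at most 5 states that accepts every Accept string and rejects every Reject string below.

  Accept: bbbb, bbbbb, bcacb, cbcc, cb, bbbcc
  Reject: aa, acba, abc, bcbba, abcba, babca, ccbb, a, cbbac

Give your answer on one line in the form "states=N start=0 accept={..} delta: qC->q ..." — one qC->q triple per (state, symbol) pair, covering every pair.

states=4 start=0 accept={1,3} delta: 0a->0 0b->1 0c->0 1a->0 1b->2 1c->2 2a->0 2b->3 2c->1 3a->0 3b->3 3c->2

State merging on the prefix tree: take the shortest (then alphabetical) example prefix whose next move is undefined and point that move at state 0, else 1, else 2, ...; a target is out if some Accept/Reject pair would then sit in one state with the same input left (inseparable). If every existing state is out, open a new one.
a: 0a undefined. 0a->0: ok.
b: 0b undefined. 0b->0: no, bbbb/aa meet in 0. Open state 1: 0b->1.
c: 0c undefined. 0c->0: ok.
ba: 1a undefined. 1a->0: ok.
bb: 1b undefined. 1b->0: no, bbbb/aa meet in 0. 1b->1: no, bbbb/ccbb meet in 1. Open state 2: 1b->2.
bc: 1c undefined. 1c->0: no, cbcc/aa meet in 0. 1c->1: no, bcacb/abc meet in 1. 1c->2: ok.
bbb: 2b undefined. 2b->0: no, bbbbb/abc meet in 2. 2b->1: no, bbbb/abc meet in 2. 2b->2: no, bbbb/abc meet in 2. Open state 3: 2b->3.
bca: 2a undefined. 2a->0: ok.
bbbb: 3b undefined. 3b->0: no, bbbb/aa meet in 0. 3b->1: no, bbbbb/abc meet in 2. 3b->2: no, bbbb/abc meet in 2. 3b->3: ok.
bbbc: 3c undefined. 3c->0: no, bbbcc/aa meet in 0. 3c->1: no, bbbcc/abc meet in 2. 3c->2: ok.
cbcc: 2c undefined. 2c->0: no, cbcc/aa meet in 0. 2c->1: ok.
abcba: 3a undefined. 3a->0: ok.
All examples now run through 4 states with every (state, symbol) defined. Accept strings end in {1,3}, Reject strings end in {0,2}; accept={1,3}.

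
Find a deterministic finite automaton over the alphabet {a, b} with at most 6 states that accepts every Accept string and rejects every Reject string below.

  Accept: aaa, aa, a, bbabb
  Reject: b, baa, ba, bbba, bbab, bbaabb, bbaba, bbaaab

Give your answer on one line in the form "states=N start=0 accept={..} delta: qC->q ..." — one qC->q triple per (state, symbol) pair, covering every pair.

states=5 start=0 accept={0} delta: 0a->0 0b->1 1a->1 1b->2 2a->3 2b->1 3a->0 3b->4 4a->1 4b->0

State merging on the prefix tree: take the shortest (then alphabetical) example prefix whose next move is undefined and point that move at state 0, else 1, else 2, ...; a target is out if some Accept/Reject pair would then sit in one state with the same input left (inseparable). If every existing state is out, open a new one.
a: 0a undefined. 0a->0: ok.
b: 0b undefined. 0b->0: no, aaa/b meet in 0. Open state 1: 0b->1.
ba: 1a undefined. 1a->0: no, aaa/baa meet in 0. 1a->1: ok.
bb: 1b undefined. 1b->0: no, aaa/bbaabb meet in 0. 1b->1: no, bbabb/b meet in 1. Open state 2: 1b->2.
bba: 2a undefined. 2a->0: no, bbabb/bbaabb meet in 2. 2a->1: no, bbabb/bbaabb meet in 2 with "b" left. 2a->2: no, bbabb/bbaabb meet in 2 with "bb" left. Open state 3: 2a->3.
bbb: 2b undefined. 2b->0: no, aaa/bbba meet in 0. 2b->1: ok.
bbaa: 3a undefined. 3a->0: ok.
bbab: 3b undefined. 3b->0: no, aaa/bbab meet in 0. 3b->1: no, bbabb/bbaabb meet in 2. 3b->2: no, bbabb/b meet in 1. 3b->3: no, aaa/bbaba meet in 0. Open state 4: 3b->4.
bbaba: 4a undefined. 4a->0: no, aaa/bbaba meet in 0. 4a->1: ok.
bbabb: 4b undefined. 4b->0: ok.
All examples now run through 5 states with every (state, symbol) defined. Accept strings end in {0}, Reject strings end in {1,2,4}; accept={0}.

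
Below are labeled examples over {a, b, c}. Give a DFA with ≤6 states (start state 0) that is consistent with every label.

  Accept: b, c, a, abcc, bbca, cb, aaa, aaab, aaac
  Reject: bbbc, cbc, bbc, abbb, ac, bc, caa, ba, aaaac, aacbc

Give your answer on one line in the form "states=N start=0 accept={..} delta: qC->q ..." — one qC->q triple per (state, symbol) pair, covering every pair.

states=4 start=0 accept={0,1} delta: 0a->1 0b->1 0c->0 1a->2 1b->2 1c->2 2a->0 2b->1 2c->3 3a->0 3b->1 3c->0

Fold the examples into a partial DFA from state 0: repeatedly fix the first undefined (state, symbol) met by the shortest-then-alphabetical prefix, trying targets in increasing order and rejecting any under which an Accept and a Reject string meet in one state with the same remainder; add a state when all current targets are rejected. Accepting states are where Accept strings end.
a: 0a undefined. 0a->0: no, c/ac meet in 0 with "c" left. Open state 1: 0a->1.
b: 0b undefined. 0b->0: no, c/bbbc meet in 0 with "c" left. 0b->1: ok.
c: 0c undefined. 0c->0: ok.
aa: 1a undefined. 1a->0: no, c/caa meet in 0. 1a->1: no, b/caa meet in 1. Open state 2: 1a->2.
ab: 1b undefined. 1b->0: no, c/bbc meet in 0. 1b->1: no, b/abbb meet in 1. 1b->2: ok.
ac: 1c undefined. 1c->0: no, c/cbc meet in 0. 1c->1: no, b/cbc meet in 1. 1c->2: ok.
aaa: 2a undefined. 2a->0: ok.
aac: 2c undefined. 2c->0: no, c/bbc meet in 0. 2c->1: no, b/bbc meet in 1. 2c->2: no, abcc/cbc meet in 2. Open state 3: 2c->3.
abb: 2b undefined. 2b->0: no, b/abbb meet in 1. 2b->1: ok.
aacb: 3b undefined. 3b->0: no, c/aacbc meet in 0. 3b->1: ok.
abcc: 3c undefined. 3c->0: ok.
bbca: 3a undefined. 3a->0: ok.
All examples now run through 4 states with every (state, symbol) defined. Accept strings end in {0,1}, Reject strings end in {2,3}; accept={0,1}.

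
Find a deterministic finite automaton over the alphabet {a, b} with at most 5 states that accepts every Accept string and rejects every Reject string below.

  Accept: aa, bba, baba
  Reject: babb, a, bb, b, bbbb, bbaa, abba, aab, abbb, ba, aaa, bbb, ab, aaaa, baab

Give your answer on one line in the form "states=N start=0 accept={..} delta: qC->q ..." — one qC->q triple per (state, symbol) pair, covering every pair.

states=4 start=0 accept={3} delta: 0a->1 0b->2 1a->3 1b->0 2a->2 2b->1 3a->0 3b->0

Grow the machine one transition at a time. Run the examples from 0; the earliest place one falls off (shortest prefix, ties alphabetical) gets sent to the lowest-numbered state that keeps every Accept/Reject pair distinguishable — a pair clashes when both reach the same state with identical unread suffix — and to a fresh state only if none does.
a: 0a undefined. 0a->0: no, aa/a meet in 0. Open state 1: 0a->1.
b: 0b undefined. 0b->0: no, aa/bbaa meet in 1 with "a" left. 0b->1: no, aa/ba meet in 1 with "a" left. Open state 2: 0b->2.
aa: 1a undefined. 1a->0: no, aa/aaaa meet in 0. 1a->1: no, aa/a meet in 1. 1a->2: no, aa/b meet in 2. Open state 3: 1a->3.
ab: 1b undefined. 1b->0: ok.
ba: 2a undefined. 2a->0: no, baba/abba meet in 0. 2a->1: no, baba/a meet in 1. 2a->2: ok.
bb: 2b undefined. 2b->0: no, aa/bbaa meet in 3. 2b->1: ok.
aaa: 3a undefined. 3a->0: ok.
aab: 3b undefined. 3b->0: ok.
All examples now run through 4 states with every (state, symbol) defined. Accept strings end in {3}, Reject strings end in {0,1,2}; accept={3}.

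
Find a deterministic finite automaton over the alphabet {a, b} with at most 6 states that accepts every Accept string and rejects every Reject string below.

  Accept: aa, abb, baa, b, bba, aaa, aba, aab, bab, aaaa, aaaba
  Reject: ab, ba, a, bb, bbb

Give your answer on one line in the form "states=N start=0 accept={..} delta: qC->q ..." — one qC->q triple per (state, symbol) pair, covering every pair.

State merging on the prefix tree: take the shortest (then alphabetical) example prefix whose next move is undefined and point that move at state 0, else 1, else 2, ...; a target is out if some Accept/Reject pair would then sit in one state with the same input left (inseparable). If every existing state is out, open a new one.
a: 0a undefined. 0a->0: no, aa/a meet in 0. Open state 1: 0a->1.
b: 0b undefined. 0b->0: no, b/bb meet in 0. 0b->1: no, aa/ba meet in 1 with "a" left. Open state 2: 0b->2.
aa: 1a undefined. 1a->0: no, aaa/a meet in 1. 1a->1: no, aa/a meet in 1. 1a->2: no, aaa/ba meet in 2 with "a" left. Open state 3: 1a->3.
ab: 1b undefined. 1b->0: no, aba/a meet in 1. 1b->1: no, abb/ab meet in 1. 1b->2: no, abb/bb meet in 2 with "b" left. 1b->3: no, aa/ab meet in 3. Open state 4: 1b->4.
ba: 2a undefined. 2a->0: no, baa/a meet in 1. 2a->1: no, bab/ab meet in 4. 2a->2: no, baa/ba meet in 2. 2a->3: no, aa/ba meet in 3. 2a->4: ok.
bb: 2b undefined. 2b->0: no, b/bbb meet in 2. 2b->1: ok.
aaa: 3a undefined. 3a->0: no, aaaa/a meet in 1. 3a->1: no, aaa/a meet in 1. 3a->2: no, aaaa/ab meet in 4. 3a->3: ok.
aab: 3b undefined. 3b->0: no, aaaba/a meet in 1. 3b->1: no, aab/a meet in 1. 3b->2: no, aaaba/ab meet in 4. 3b->3: ok.
aba: 4a undefined. 4a->0: ok.
abb: 4b undefined. 4b->0: ok.
All examples now run through 5 states with every (state, symbol) defined. Accept strings end in {0,2,3}, Reject strings end in {1,4}; accept={0,2,3}.

states=5 start=0 accept={0,2,3} delta: 0a->1 0b->2 1a->3 1b->4 2a->4 2b->1 3a->3 3b->3 4a->0 4b->0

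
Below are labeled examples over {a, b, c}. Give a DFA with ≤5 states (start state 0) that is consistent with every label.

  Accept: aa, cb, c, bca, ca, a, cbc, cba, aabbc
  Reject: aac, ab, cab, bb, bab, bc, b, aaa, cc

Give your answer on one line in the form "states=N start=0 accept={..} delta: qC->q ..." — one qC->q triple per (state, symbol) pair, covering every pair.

Fold the examples into a partial DFA from state 0: repeatedly fix the first undefined (state, symbol) met by the shortest-then-alphabetical prefix, trying targets in increasing order and rejecting any under which an Accept and a Reject string meet in one state with the same remainder; add a state when all current targets are rejected. Accepting states are where Accept strings end.
a: 0a undefined. 0a->0: no, aa/aaa meet in 0. Open state 1: 0a->1.
b: 0b undefined. 0b->0: no, c/bc meet in 0 with "c" left. 0b->1: no, a/b meet in 1. Open state 2: 0b->2.
c: 0c undefined. 0c->0: no, cb/b meet in 2. 0c->1: no, cb/ab meet in 1 with "b" left. 0c->2: no, cb/bb meet in 2 with "b" left. Open state 3: 0c->3.
aa: 1a undefined. 1a->0: no, c/aac meet in 3. 1a->1: no, aa/aaa meet in 1. 1a->2: no, aa/b meet in 2. 1a->3: no, ca/aaa meet in 3 with "a" left. Open state 4: 1a->4.
ab: 1b undefined. 1b->0: ok.
ba: 2a undefined. 2a->0: ok.
bb: 2b undefined. 2b->0: ok.
bc: 2c undefined. 2c->0: ok.
ca: 3a undefined. 3a->0: no, ca/ab meet in 0. 3a->1: ok.
cb: 3b undefined. 3b->0: no, cb/ab meet in 0. 3b->1: ok.
cc: 3c undefined. 3c->0: ok.
aaa: 4a undefined. 4a->0: ok.
aab: 4b undefined. 4b->0: no, aabbc/ab meet in 0. 4b->1: ok.
aac: 4c undefined. 4c->0: ok.
cbc: 1c undefined. 1c->0: no, cbc/aac meet in 0. 1c->1: ok.
All examples now run through 5 states with every (state, symbol) defined. Accept strings end in {1,3,4}, Reject strings end in {0,2}; accept={1,3,4}.

states=5 start=0 accept={1,3,4} delta: 0a->1 0b->2 0c->3 1a->4 1b->0 1c->1 2a->0 2b->0 2c->0 3a->1 3b->1 3c->0 4a->0 4b->1 4c->0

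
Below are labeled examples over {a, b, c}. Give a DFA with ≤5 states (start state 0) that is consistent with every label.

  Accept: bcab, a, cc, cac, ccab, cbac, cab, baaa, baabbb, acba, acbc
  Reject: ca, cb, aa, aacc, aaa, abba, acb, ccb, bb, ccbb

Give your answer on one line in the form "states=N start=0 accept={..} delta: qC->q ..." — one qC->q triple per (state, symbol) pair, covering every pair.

states=5 start=0 accept={1,3} delta: 0a->1 0b->1 0c->1 1a->2 1b->0 1c->3 2a->0 2b->1 2c->3 3a->0 3b->4 3c->0 4a->1 4b->0 4c->1

Grow the machine one transition at a time. Run the examples from 0; the earliest place one falls off (shortest prefix, ties alphabetical) gets sent to the lowest-numbered state that keeps every Accept/Reject pair distinguishable — a pair clashes when both reach the same state with identical unread suffix — and to a fresh state only if none does.
a: 0a undefined. 0a->0: no, a/aa meet in 0. Open state 1: 0a->1.
b: 0b undefined. 0b->0: no, baaa/aaa meet in 1 with "aa" left. 0b->1: ok.
c: 0c undefined. 0c->0: no, a/ca meet in 1. 0c->1: ok.
aa: 1a undefined. 1a->0: no, a/aaa meet in 1. 1a->1: no, a/ca meet in 1. Open state 2: 1a->2.
ab: 1b undefined. 1b->0: ok.
ac: 1c undefined. 1c->0: no, bcab/cb meet in 0. 1c->1: no, a/ccbb meet in 1. 1c->2: no, cc/ca meet in 2. Open state 3: 1c->3.
aaa: 2a undefined. 2a->0: ok.
aac: 2c undefined. 2c->0: no, a/aacc meet in 1. 2c->1: no, cc/aacc meet in 3. 2c->2: no, cac/ca meet in 2. 2c->3: ok.
acb: 3b undefined. 3b->0: no, a/ccbb meet in 1. 3b->1: no, a/acb meet in 1. 3b->2: no, cab/ccbb meet in 2 with "b" left. 3b->3: no, cc/acb meet in 3. Open state 4: 3b->4.
bca: 3a undefined. 3a->0: ok.
cab: 2b undefined. 2b->0: no, cab/cb meet in 0. 2b->1: ok.
aacc: 3c undefined. 3c->0: ok.
acba: 4a undefined. 4a->0: no, acba/cb meet in 0. 4a->1: ok.
acbc: 4c undefined. 4c->0: no, acbc/cb meet in 0. 4c->1: ok.
ccbb: 4b undefined. 4b->0: ok.
All examples now run through 5 states with every (state, symbol) defined. Accept strings end in {1,3}, Reject strings end in {0,2,4}; accept={1,3}.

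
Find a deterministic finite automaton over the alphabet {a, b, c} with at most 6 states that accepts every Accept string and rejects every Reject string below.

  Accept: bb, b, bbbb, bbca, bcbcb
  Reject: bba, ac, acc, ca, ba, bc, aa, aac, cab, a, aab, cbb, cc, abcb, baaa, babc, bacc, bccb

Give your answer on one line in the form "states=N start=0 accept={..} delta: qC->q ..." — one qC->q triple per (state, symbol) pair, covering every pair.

states=4 start=0 accept={2} delta: 0a->1 0b->2 0c->1 1a->1 1b->1 1c->1 2a->0 2b->2 2c->3 3a->2 3b->2 3c->1

Grow the machine one transition at a time. Run the examples from 0; the earliest place one falls off (shortest prefix, ties alphabetical) gets sent to the lowest-numbered state that keeps every Accept/Reject pair distinguishable — a pair clashes when both reach the same state with identical unread suffix — and to a fresh state only if none does.
a: 0a undefined. 0a->0: no, b/aab meet in 0 with "b" left. Open state 1: 0a->1.
b: 0b undefined. 0b->0: no, bbca/ca meet in 0 with "ca" left. 0b->1: no, b/a meet in 1. Open state 2: 0b->2.
c: 0c undefined. 0c->0: no, bb/cbb meet in 2 with "b" left. 0c->1: ok.
aa: 1a undefined. 1a->0: no, b/cab meet in 2. 1a->1: ok.
ab: 1b undefined. 1b->0: no, b/cbb meet in 2. 1b->1: ok.
ac: 1c undefined. 1c->0: no, b/abcb meet in 2. 1c->1: ok.
ba: 2a undefined. 2a->0: ok.
bb: 2b undefined. 2b->0: no, bb/ba meet in 0. 2b->1: no, bb/bba meet in 1. 2b->2: ok.
bc: 2c undefined. 2c->0: no, bbca/ac meet in 1. 2c->1: no, bbca/ac meet in 1. 2c->2: no, bb/bc meet in 2. Open state 3: 2c->3.
bcb: 3b undefined. 3b->0: no, bcbcb/ac meet in 1. 3b->1: no, bcbcb/ac meet in 1. 3b->2: ok.
bcc: 3c undefined. 3c->0: no, bb/bccb meet in 2. 3c->1: ok.
bbca: 3a undefined. 3a->0: no, bbca/bba meet in 0. 3a->1: no, bbca/ac meet in 1. 3a->2: ok.
All examples now run through 4 states with every (state, symbol) defined. Accept strings end in {2}, Reject strings end in {0,1,3}; accept={2}.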